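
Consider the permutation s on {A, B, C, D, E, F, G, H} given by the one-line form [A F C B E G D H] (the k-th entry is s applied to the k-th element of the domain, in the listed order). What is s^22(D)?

Tracing D → B → … returns to D after 4 steps, so D lies in a 4-cycle (B, F, G, D).
Powers repeat with period 4 on this cycle, and 22 mod 4 = 2, so s^22(D) = s^2(D).
Stepping 2 places around the cycle: D → B → F.

F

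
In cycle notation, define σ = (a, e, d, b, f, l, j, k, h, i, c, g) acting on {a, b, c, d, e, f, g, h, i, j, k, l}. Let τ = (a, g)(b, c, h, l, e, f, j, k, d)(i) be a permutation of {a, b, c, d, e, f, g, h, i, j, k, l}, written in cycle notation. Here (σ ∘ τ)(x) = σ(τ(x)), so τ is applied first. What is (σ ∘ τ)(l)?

d

τ(l) = e, then σ(e) = d; composing gives (σ ∘ τ)(l) = d.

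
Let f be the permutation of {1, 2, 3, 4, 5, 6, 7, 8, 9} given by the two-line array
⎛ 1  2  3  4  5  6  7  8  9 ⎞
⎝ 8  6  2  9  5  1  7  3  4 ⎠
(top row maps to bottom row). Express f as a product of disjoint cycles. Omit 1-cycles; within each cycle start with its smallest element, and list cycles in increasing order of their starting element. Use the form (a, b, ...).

(1, 8, 3, 2, 6)(4, 9)

From 1: 1 → 8 → 3 → 2 → 6 → 1, closing the cycle (1, 8, 3, 2, 6).
Repeating from the next unused element and collecting all non-trivial cycles gives (1, 8, 3, 2, 6)(4, 9).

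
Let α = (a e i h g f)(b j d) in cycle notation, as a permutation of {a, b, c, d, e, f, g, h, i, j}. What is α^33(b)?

b lies in the 3-cycle (b j d).
On a 3-cycle, α^3 is the identity, so α^33 = α^0 there (33 ≡ 0 mod 3).
So α^33(b) = b.

b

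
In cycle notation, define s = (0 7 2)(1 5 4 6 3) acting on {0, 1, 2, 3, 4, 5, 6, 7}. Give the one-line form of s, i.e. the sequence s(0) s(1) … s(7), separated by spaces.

Reading each image from the cycles: 0↦7, 1↦5, 2↦0, 3↦1, 4↦6, 5↦4, 6↦3, 7↦2.
Listing these in domain order gives 7 5 0 1 6 4 3 2.

7 5 0 1 6 4 3 2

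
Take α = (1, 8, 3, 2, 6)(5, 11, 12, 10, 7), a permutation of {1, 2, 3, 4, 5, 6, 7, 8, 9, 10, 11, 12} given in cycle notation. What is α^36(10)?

7

10 lies in the 5-cycle (5, 11, 12, 10, 7).
Since the cycle has length 5, α^36 acts on it the same as α^1 (36 mod 5 = 1).
Advancing 1 step from 10: 10 → 7.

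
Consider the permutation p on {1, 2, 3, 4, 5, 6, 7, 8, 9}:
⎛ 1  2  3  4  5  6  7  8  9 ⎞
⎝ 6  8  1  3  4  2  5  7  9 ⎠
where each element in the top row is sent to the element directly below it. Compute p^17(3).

Tracing 3 → 1 → … returns to 3 after 8 steps, so 3 lies in an 8-cycle (1 6 2 8 7 5 4 3).
On an 8-cycle, p^8 is the identity, so p^17 = p^1 there (17 ≡ 1 mod 8).
Advancing 1 step from 3: 3 → 1.

1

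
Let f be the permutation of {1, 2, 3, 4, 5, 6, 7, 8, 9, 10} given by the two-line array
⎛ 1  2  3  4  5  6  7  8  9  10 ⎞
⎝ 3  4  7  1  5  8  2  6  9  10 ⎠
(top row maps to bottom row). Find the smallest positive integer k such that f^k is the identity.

Decomposing into disjoint cycles gives cycle lengths 5, 2, 1, 1, 1.
The order is lcm(5, 2) = 10.

10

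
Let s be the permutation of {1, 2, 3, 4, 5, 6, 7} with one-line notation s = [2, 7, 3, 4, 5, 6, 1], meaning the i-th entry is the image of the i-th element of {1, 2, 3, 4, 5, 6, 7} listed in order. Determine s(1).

2

1 is element number 1 of the domain, and entry number 1 of the one-line form is 2, so s(1) = 2.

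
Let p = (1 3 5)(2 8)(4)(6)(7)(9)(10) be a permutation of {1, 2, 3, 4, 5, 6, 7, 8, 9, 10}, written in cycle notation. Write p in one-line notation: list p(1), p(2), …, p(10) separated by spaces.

3 8 5 4 1 6 7 2 9 10

Reading each image from the cycles: 1→3, 2→8, 3→5, 4→4, 5→1, 6→6, 7→7, 8→2, 9→9, 10→10.
Listing these in domain order gives 3 8 5 4 1 6 7 2 9 10.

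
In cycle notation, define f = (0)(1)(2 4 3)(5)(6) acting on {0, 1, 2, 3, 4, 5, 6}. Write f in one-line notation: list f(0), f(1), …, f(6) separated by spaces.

Reading each image from the cycles: 0↦0, 1↦1, 2↦4, 3↦2, 4↦3, 5↦5, 6↦6.
So the one-line form is 0 1 4 2 3 5 6.

0 1 4 2 3 5 6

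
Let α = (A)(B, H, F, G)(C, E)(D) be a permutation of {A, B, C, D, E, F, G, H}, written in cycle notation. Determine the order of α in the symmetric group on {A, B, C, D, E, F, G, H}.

4

The cycle type of α is (4, 2, 1, 1).
The order is lcm(4, 2) = 4.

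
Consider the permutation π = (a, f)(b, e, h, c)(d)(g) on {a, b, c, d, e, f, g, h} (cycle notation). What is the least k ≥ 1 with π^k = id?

4

The disjoint cycles have lengths 4, 2, 1, 1.
The order of π is the least common multiple of its cycle lengths: lcm(4, 2) = 4.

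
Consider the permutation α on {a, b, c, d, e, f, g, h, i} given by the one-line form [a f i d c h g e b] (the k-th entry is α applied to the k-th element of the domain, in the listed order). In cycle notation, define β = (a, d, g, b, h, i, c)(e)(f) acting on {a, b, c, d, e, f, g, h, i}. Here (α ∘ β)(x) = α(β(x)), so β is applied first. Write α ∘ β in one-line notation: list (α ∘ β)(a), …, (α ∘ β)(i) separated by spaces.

(α ∘ β)(x) = α(β(x)). Computing each image: α(β(a)) = α(d) = d, α(β(b)) = α(h) = e, α(β(c)) = α(a) = a, α(β(d)) = α(g) = g, α(β(e)) = α(e) = c, α(β(f)) = α(f) = h, α(β(g)) = α(b) = f, α(β(h)) = α(i) = b, α(β(i)) = α(c) = i.
Hence α ∘ β = [d e a g c h f b i].

d e a g c h f b i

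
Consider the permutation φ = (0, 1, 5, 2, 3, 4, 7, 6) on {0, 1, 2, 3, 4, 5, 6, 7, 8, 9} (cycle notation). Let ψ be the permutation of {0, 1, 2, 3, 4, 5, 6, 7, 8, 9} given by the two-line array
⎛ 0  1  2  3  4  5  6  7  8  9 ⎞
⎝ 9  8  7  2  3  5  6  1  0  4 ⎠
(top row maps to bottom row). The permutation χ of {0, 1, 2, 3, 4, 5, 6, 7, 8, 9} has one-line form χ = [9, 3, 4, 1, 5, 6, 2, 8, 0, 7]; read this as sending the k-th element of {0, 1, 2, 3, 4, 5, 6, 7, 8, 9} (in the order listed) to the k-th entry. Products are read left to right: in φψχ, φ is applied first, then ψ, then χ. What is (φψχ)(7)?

Chase 7: φ(7) = 6; ψ(6) = 6; χ(6) = 2. Hence (φψχ)(7) = 2.

2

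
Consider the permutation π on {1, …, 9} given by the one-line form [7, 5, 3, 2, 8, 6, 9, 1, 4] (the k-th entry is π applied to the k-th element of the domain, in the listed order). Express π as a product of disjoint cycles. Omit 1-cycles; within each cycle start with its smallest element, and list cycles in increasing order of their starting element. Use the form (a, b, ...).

Start at 1 and follow images: 1 → 7 → 9 → 4 → 2 → 5 → 8 → 1, giving the cycle (1, 7, 9, 4, 2, 5, 8).
Repeating from the next unused element and collecting all non-trivial cycles gives (1, 7, 9, 4, 2, 5, 8).

(1, 7, 9, 4, 2, 5, 8)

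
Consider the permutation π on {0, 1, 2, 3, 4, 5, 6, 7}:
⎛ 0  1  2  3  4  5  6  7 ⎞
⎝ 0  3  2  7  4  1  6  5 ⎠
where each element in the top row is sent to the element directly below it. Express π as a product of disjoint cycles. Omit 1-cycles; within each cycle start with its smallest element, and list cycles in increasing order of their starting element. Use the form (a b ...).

Start at 1 and follow images: 1 → 3 → 7 → 5 → 1, giving the cycle (1 3 7 5).
Repeating from the next unused element and collecting all non-trivial cycles gives (1 3 7 5).

(1 3 7 5)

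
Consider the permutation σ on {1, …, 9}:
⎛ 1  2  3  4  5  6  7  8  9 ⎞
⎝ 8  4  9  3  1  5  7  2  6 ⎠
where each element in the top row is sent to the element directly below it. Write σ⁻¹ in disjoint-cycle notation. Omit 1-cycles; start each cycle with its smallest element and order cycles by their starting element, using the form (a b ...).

(1 5 6 9 3 4 2 8)

The cycle decomposition of σ is (1 8 2 4 3 9 6 5).
Reversing each cycle (and rotating so the smallest element leads) gives σ⁻¹ = (1 5 6 9 3 4 2 8).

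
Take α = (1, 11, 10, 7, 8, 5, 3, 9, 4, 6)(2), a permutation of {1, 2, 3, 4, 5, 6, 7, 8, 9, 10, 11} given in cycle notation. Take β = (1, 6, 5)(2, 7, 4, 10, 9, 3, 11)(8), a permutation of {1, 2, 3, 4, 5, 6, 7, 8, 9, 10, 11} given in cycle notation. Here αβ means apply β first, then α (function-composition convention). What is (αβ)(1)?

β(1) = 6, then α(6) = 1; composing gives (αβ)(1) = 1.

1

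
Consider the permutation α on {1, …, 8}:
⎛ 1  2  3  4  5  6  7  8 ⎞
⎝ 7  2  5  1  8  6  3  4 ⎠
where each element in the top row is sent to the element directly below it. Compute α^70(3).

Tracing 3 → 5 → … returns to 3 after 6 steps, so 3 lies in a 6-cycle (1 7 3 5 8 4).
Since the cycle has length 6, α^70 acts on it the same as α^4 (70 mod 6 = 4).
Stepping 4 places around the cycle: 3 → 5 → 8 → 4 → 1.

1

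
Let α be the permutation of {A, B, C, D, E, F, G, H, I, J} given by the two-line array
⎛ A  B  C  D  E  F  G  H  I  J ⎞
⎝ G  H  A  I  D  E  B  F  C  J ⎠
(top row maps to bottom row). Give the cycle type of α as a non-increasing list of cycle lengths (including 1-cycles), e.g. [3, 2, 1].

The disjoint cycles are (A, G, B, H, F, E, D, I, C)(J), with lengths 9, 1 in non-increasing order.

[9, 1]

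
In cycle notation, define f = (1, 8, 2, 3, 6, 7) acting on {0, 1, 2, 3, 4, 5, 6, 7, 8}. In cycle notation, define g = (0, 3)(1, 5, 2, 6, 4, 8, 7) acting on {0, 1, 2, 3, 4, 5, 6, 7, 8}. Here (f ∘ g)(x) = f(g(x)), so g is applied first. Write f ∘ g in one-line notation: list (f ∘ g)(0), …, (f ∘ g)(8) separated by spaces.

Chase each element through g then f: 0 → 3 → 6; 1 → 5 → 5; 2 → 6 → 7; 3 → 0 → 0; 4 → 8 → 2; 5 → 2 → 3; 6 → 4 → 4; 7 → 1 → 8; 8 → 7 → 1.
So f ∘ g in one-line form is 6 5 7 0 2 3 4 8 1.

6 5 7 0 2 3 4 8 1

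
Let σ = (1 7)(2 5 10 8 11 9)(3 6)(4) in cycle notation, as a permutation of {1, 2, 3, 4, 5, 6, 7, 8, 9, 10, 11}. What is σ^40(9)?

9 lies in the 6-cycle (2 5 10 8 11 9).
Powers repeat with period 6 on this cycle, and 40 mod 6 = 4, so σ^40(9) = σ^4(9).
Stepping 4 places around the cycle: 9 → 2 → 5 → 10 → 8.

8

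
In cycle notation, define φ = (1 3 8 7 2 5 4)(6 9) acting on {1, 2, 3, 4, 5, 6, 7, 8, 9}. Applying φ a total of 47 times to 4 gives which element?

4 lies in the 7-cycle (1 3 8 7 2 5 4).
On a 7-cycle, φ^7 is the identity, so φ^47 = φ^5 there (47 ≡ 5 mod 7).
Stepping 5 places around the cycle: 4 → 1 → 3 → 8 → 7 → 2.

2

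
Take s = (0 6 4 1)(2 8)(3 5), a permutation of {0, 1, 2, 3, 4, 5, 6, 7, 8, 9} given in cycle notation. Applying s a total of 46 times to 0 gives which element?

0 lies in the 4-cycle (0 6 4 1).
Since the cycle has length 4, s^46 acts on it the same as s^2 (46 mod 4 = 2).
Stepping 2 places around the cycle: 0 → 6 → 4.

4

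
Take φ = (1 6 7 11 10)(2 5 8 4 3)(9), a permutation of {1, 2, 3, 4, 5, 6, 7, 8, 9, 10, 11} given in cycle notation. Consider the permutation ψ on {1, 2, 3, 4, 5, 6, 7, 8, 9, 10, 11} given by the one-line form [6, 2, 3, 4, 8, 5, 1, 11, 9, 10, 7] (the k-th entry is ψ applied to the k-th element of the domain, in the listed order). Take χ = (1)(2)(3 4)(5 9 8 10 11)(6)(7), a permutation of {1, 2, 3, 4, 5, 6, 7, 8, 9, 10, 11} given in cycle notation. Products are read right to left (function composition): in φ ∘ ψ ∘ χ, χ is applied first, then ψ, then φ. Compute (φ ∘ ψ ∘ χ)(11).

Chase 11: χ(11) = 5; ψ(5) = 8; φ(8) = 4. Hence (φ ∘ ψ ∘ χ)(11) = 4.

4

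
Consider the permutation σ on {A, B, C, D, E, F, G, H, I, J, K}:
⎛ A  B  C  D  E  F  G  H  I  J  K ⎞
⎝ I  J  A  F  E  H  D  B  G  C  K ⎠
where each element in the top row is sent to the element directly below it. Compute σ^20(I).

D

Tracing I → G → … returns to I after 9 steps, so I lies in a 9-cycle (A, I, G, D, F, H, B, J, C).
Since the cycle has length 9, σ^20 acts on it the same as σ^2 (20 mod 9 = 2).
Stepping 2 places around the cycle: I → G → D.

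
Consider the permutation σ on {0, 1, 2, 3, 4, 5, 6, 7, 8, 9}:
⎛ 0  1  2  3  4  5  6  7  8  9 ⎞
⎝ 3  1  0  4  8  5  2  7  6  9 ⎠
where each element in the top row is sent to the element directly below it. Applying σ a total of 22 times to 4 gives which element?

Tracing 4 → 8 → … returns to 4 after 6 steps, so 4 lies in a 6-cycle (0 3 4 8 6 2).
On a 6-cycle, σ^6 is the identity, so σ^22 = σ^4 there (22 ≡ 4 mod 6).
Stepping 4 places around the cycle: 4 → 8 → 6 → 2 → 0.

0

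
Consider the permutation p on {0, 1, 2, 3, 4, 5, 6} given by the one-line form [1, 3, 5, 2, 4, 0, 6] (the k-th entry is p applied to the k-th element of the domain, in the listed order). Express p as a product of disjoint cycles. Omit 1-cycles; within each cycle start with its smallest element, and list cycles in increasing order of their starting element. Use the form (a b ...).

Start at 0 and follow images: 0 → 1 → 3 → 2 → 5 → 0, giving the cycle (0 1 3 2 5).
Repeating from the next unused element and collecting all non-trivial cycles gives (0 1 3 2 5).

(0 1 3 2 5)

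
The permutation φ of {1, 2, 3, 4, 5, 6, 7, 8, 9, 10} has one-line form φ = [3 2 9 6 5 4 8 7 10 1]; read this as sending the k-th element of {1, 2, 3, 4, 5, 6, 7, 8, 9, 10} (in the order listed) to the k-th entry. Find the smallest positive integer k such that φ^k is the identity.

4

The disjoint-cycle form of φ has cycle lengths 4, 2, 2, 1, 1.
The order is lcm(4, 2, 2) = 4.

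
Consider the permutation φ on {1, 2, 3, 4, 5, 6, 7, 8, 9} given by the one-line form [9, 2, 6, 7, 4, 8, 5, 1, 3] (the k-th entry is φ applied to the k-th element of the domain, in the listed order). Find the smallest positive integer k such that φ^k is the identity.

15

The disjoint-cycle form of φ has cycle lengths 5, 3, 1.
Since disjoint cycles commute, ord(φ) = lcm(5, 3) = 15.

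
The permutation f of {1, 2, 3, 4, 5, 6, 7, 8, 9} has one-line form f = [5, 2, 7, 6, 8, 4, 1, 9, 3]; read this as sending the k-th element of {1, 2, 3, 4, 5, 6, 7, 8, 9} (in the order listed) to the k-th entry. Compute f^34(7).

9

Tracing 7 → 1 → … returns to 7 after 6 steps, so 7 lies in a 6-cycle (1 5 8 9 3 7).
On a 6-cycle, f^6 is the identity, so f^34 = f^4 there (34 ≡ 4 mod 6).
Advancing 4 steps from 7: 7 → 1 → 5 → 8 → 9.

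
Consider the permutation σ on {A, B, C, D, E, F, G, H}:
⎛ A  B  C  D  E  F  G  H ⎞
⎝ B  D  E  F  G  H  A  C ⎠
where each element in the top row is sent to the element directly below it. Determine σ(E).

G

The entry below E in the array is G, so σ(E) = G.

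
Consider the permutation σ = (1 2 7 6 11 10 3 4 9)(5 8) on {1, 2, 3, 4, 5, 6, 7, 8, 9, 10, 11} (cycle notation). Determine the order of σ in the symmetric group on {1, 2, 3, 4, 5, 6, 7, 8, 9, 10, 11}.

18

The disjoint cycles have lengths 9, 2.
The order is lcm(9, 2) = 18.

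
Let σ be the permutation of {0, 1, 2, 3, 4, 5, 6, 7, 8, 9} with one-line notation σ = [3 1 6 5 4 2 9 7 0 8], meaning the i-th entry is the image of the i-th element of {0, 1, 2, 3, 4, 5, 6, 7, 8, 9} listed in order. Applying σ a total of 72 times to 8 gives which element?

3

Tracing 8 → 0 → … returns to 8 after 7 steps, so 8 lies in a 7-cycle (0 3 5 2 6 9 8).
Since the cycle has length 7, σ^72 acts on it the same as σ^2 (72 mod 7 = 2).
Stepping 2 places around the cycle: 8 → 0 → 3.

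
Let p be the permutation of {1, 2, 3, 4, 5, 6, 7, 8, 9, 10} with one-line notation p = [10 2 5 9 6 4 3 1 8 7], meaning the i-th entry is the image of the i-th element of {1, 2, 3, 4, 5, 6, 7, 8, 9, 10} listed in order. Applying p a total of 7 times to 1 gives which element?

9

Tracing 1 → 10 → … returns to 1 after 9 steps, so 1 lies in a 9-cycle (1, 10, 7, 3, 5, 6, 4, 9, 8).
Stepping 7 places around the cycle: 1 → 10 → 7 → 3 → 5 → 6 → 4 → 9.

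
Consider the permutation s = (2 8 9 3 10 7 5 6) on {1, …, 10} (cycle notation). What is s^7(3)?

9

3 lies in the 8-cycle (2 8 9 3 10 7 5 6).
Advancing 7 steps from 3: 3 → 10 → 7 → 5 → 6 → 2 → 8 → 9.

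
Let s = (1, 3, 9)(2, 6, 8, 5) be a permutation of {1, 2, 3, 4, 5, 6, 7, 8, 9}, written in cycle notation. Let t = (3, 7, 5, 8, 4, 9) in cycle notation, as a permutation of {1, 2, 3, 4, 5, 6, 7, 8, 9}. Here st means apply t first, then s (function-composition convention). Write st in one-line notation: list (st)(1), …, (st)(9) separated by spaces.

Chase each element through t then s: 1 → 1 → 3; 2 → 2 → 6; 3 → 7 → 7; 4 → 9 → 1; 5 → 8 → 5; 6 → 6 → 8; 7 → 5 → 2; 8 → 4 → 4; 9 → 3 → 9.
Collecting the images, st = [3 6 7 1 5 8 2 4 9].

3 6 7 1 5 8 2 4 9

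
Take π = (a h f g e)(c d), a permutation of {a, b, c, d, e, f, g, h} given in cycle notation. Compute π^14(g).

f

g lies in the 5-cycle (a h f g e).
On a 5-cycle, π^5 is the identity, so π^14 = π^4 there (14 ≡ 4 mod 5).
Stepping 4 places around the cycle: g → e → a → h → f.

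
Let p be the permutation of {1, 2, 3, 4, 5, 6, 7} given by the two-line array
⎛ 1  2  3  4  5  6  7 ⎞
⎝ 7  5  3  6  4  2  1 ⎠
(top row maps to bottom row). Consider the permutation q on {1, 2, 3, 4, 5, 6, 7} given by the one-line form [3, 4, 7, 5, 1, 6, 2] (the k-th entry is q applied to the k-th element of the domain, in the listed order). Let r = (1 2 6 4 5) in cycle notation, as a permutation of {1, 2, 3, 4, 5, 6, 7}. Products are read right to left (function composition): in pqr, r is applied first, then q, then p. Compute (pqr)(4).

Apply the permutations in order: r(4) = 5, then q(5) = 1, then p(1) = 7. So (pqr)(4) = 7.

7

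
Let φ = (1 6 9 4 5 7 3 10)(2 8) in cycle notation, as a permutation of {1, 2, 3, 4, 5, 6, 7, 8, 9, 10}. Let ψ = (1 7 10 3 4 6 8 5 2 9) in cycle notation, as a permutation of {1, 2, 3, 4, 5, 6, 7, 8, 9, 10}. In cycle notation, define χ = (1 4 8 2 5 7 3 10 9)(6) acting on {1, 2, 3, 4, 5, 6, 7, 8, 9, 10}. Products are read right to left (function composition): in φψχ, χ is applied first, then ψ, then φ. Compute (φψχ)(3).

10

Apply the permutations in order: χ(3) = 10, then ψ(10) = 3, then φ(3) = 10. So (φψχ)(3) = 10.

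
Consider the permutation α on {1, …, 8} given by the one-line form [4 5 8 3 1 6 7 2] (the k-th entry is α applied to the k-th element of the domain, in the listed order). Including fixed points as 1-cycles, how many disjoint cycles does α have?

The cycle decomposition is (1 4 3 8 2 5)(6)(7), which has 3 cycles (counting 1-cycles).

3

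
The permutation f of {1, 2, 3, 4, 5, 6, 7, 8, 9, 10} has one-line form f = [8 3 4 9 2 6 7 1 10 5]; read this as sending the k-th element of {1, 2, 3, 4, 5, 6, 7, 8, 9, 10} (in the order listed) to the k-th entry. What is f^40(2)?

10

Tracing 2 → 3 → … returns to 2 after 6 steps, so 2 lies in a 6-cycle (2, 3, 4, 9, 10, 5).
Since the cycle has length 6, f^40 acts on it the same as f^4 (40 mod 6 = 4).
Advancing 4 steps from 2: 2 → 3 → 4 → 9 → 10.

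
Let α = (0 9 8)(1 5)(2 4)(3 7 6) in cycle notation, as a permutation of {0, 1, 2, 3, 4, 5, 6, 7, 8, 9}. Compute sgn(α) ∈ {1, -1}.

The cycle lengths are 3, 3, 2, 2.
A cycle of length ℓ contributes ℓ−1 transpositions, so α is a product of 2 + 2 + 1 + 1 = 6 transpositions — even.

1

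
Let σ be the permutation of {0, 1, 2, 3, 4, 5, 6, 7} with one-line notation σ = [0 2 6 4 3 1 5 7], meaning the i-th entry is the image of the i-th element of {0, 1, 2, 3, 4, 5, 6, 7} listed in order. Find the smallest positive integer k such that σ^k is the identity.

The disjoint-cycle form of σ has cycle lengths 4, 2, 1, 1.
The order is lcm(4, 2) = 4.

4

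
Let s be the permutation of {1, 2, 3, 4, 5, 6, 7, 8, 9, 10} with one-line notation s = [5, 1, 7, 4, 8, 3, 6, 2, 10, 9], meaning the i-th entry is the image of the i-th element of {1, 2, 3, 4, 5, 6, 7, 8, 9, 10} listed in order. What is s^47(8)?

5

Tracing 8 → 2 → … returns to 8 after 4 steps, so 8 lies in a 4-cycle (1 5 8 2).
Since the cycle has length 4, s^47 acts on it the same as s^3 (47 mod 4 = 3).
Advancing 3 steps from 8: 8 → 2 → 1 → 5.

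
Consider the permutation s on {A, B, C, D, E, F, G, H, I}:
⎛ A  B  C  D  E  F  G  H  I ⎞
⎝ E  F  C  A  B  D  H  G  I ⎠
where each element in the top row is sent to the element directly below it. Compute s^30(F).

F

Tracing F → D → … returns to F after 5 steps, so F lies in a 5-cycle (A E B F D).
Since the cycle has length 5, s^30 acts on it the same as s^0 (30 mod 5 = 0).
So s^30(F) = F.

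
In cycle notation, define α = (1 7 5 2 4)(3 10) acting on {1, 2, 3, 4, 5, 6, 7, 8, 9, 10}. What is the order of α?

10

The cycle type of α is (5, 2, 1, 1, 1).
Since disjoint cycles commute, ord(α) = lcm(5, 2) = 10.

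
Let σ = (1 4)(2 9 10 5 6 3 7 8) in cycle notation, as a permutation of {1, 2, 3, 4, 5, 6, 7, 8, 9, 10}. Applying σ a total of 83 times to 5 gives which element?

5 lies in the 8-cycle (2 9 10 5 6 3 7 8).
Powers repeat with period 8 on this cycle, and 83 mod 8 = 3, so σ^83(5) = σ^3(5).
Advancing 3 steps from 5: 5 → 6 → 3 → 7.

7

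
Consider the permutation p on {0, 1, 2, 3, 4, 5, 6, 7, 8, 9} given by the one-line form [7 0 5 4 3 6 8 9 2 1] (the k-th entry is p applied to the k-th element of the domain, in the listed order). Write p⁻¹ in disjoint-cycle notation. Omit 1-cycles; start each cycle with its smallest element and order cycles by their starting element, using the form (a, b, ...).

(0, 1, 9, 7)(2, 8, 6, 5)(3, 4)

First write p in disjoint cycles: (0, 7, 9, 1)(2, 5, 6, 8)(3, 4).
Reversing each cycle (and rotating so the smallest element leads) gives p⁻¹ = (0, 1, 9, 7)(2, 8, 6, 5)(3, 4).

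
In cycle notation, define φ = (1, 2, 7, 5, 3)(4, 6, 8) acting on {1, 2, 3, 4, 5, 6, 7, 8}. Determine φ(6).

6 appears in (4, 6, 8); the next entry (wrapping around) is 8.

8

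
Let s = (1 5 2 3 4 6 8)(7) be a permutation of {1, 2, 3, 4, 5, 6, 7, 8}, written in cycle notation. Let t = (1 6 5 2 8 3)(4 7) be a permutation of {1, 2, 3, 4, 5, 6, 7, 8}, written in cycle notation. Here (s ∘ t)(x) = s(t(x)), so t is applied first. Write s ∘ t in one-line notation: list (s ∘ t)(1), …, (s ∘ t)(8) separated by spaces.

(s ∘ t)(x) = s(t(x)). Computing each image: s(t(1)) = s(6) = 8, s(t(2)) = s(8) = 1, s(t(3)) = s(1) = 5, s(t(4)) = s(7) = 7, s(t(5)) = s(2) = 3, s(t(6)) = s(5) = 2, s(t(7)) = s(4) = 6, s(t(8)) = s(3) = 4.
Hence s ∘ t = [8 1 5 7 3 2 6 4].

8 1 5 7 3 2 6 4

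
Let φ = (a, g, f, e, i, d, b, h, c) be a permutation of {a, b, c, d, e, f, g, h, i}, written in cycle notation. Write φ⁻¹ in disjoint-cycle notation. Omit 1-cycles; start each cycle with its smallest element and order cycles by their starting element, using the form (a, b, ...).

(a, c, h, b, d, i, e, f, g)

If φ sends a → b within a cycle, φ⁻¹ sends b → a; equivalently, reverse each cycle.
Reversing each cycle of φ and rotating so the smallest element leads gives (a, c, h, b, d, i, e, f, g).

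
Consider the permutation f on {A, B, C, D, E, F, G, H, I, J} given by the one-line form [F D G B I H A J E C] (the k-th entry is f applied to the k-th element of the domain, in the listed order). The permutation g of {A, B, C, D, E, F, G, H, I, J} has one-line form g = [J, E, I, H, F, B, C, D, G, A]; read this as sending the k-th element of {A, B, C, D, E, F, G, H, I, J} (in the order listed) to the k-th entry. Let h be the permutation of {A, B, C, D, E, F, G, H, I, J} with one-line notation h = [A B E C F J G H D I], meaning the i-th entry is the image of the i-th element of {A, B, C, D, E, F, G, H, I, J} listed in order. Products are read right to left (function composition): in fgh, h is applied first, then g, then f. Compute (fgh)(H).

(fgh)(H) = f(g(h(H))). h(H) = H, then g(H) = D, then f(D) = B, so the result is B.

B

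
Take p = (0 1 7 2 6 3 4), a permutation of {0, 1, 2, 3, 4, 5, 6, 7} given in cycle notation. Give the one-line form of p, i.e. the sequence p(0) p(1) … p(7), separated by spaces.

Reading each image from the cycles: 0↦1, 1↦7, 2↦6, 3↦4, 4↦0, 5↦5, 6↦3, 7↦2.
Listing these in domain order gives 1 7 6 4 0 5 3 2.

1 7 6 4 0 5 3 2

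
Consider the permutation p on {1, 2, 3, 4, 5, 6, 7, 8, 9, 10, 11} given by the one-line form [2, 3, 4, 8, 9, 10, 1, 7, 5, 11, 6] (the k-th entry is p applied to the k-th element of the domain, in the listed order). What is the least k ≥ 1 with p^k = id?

6

Writing p as disjoint cycles, the cycle lengths are 6, 3, 2.
The order is lcm(6, 3, 2) = 6.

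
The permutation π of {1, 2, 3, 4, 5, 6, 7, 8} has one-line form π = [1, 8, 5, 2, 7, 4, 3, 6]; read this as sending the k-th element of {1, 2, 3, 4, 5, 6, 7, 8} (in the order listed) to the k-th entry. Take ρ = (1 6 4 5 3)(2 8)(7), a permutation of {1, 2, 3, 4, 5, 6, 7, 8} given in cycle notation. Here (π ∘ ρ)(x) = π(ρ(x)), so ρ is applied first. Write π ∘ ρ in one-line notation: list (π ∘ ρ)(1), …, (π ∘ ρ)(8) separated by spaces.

4 6 1 7 5 2 3 8

(π ∘ ρ)(x) = π(ρ(x)). Computing each image: π(ρ(1)) = π(6) = 4, π(ρ(2)) = π(8) = 6, π(ρ(3)) = π(1) = 1, π(ρ(4)) = π(5) = 7, π(ρ(5)) = π(3) = 5, π(ρ(6)) = π(4) = 2, π(ρ(7)) = π(7) = 3, π(ρ(8)) = π(2) = 8.
Hence π ∘ ρ = [4 6 1 7 5 2 3 8].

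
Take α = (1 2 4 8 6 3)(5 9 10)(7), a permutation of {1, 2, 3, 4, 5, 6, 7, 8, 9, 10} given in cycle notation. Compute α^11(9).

5

9 lies in the 3-cycle (5 9 10).
Powers repeat with period 3 on this cycle, and 11 mod 3 = 2, so α^11(9) = α^2(9).
Stepping 2 places around the cycle: 9 → 10 → 5.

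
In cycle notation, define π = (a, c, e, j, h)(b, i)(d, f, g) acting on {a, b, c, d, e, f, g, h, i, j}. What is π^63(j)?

j lies in the 5-cycle (a, c, e, j, h).
Powers repeat with period 5 on this cycle, and 63 mod 5 = 3, so π^63(j) = π^3(j).
Advancing 3 steps from j: j → h → a → c.

c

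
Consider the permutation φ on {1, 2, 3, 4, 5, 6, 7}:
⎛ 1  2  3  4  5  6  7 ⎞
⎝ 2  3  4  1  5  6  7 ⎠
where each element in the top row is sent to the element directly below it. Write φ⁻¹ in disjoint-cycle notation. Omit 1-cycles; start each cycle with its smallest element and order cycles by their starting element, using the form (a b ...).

First write φ in disjoint cycles: (1 2 3 4).
The inverse reverses every cycle; in canonical form, φ⁻¹ = (1 4 3 2).

(1 4 3 2)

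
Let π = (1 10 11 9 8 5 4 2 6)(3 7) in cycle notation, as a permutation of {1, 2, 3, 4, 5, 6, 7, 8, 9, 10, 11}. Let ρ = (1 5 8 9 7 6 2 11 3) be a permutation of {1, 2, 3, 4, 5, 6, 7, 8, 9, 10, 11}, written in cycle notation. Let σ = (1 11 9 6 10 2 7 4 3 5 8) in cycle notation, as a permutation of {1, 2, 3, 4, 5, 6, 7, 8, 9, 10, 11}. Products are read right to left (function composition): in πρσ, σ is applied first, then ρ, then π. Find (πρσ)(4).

Apply the permutations in order: σ(4) = 3, then ρ(3) = 1, then π(1) = 10. So (πρσ)(4) = 10.

10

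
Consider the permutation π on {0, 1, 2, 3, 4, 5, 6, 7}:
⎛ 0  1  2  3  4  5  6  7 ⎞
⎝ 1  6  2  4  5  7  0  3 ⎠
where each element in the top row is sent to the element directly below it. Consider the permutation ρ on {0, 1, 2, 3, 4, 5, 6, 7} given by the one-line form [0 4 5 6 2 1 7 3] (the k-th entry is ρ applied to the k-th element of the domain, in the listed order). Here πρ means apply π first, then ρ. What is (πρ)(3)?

First apply π: π(3) = 4, then ρ(4) = 2. Thus (πρ)(3) = 2.

2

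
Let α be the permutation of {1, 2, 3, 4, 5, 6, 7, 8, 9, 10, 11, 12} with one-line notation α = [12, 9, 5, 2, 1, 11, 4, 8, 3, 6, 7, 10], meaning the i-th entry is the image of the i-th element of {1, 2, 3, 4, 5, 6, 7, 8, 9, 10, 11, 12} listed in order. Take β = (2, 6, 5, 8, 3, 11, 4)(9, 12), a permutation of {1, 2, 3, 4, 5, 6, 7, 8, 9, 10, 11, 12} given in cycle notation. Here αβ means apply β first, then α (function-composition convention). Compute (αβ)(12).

3

β(12) = 9, then α(9) = 3; composing gives (αβ)(12) = 3.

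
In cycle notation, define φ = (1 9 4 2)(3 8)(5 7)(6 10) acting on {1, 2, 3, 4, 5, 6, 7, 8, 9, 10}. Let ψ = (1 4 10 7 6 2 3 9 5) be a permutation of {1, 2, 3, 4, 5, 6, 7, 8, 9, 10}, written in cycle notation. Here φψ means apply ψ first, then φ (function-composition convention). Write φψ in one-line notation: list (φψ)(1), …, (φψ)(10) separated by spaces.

(φψ)(x) = φ(ψ(x)). Computing each image: φ(ψ(1)) = φ(4) = 2, φ(ψ(2)) = φ(3) = 8, φ(ψ(3)) = φ(9) = 4, φ(ψ(4)) = φ(10) = 6, φ(ψ(5)) = φ(1) = 9, φ(ψ(6)) = φ(2) = 1, φ(ψ(7)) = φ(6) = 10, φ(ψ(8)) = φ(8) = 3, φ(ψ(9)) = φ(5) = 7, φ(ψ(10)) = φ(7) = 5.
Hence φψ = [2 8 4 6 9 1 10 3 7 5].

2 8 4 6 9 1 10 3 7 5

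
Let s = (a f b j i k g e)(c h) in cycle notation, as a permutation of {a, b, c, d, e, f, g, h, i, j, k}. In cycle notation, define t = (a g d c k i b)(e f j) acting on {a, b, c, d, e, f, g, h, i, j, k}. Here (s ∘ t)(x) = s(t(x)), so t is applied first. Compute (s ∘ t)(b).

t(b) = a, then s(a) = f; composing gives (s ∘ t)(b) = f.

f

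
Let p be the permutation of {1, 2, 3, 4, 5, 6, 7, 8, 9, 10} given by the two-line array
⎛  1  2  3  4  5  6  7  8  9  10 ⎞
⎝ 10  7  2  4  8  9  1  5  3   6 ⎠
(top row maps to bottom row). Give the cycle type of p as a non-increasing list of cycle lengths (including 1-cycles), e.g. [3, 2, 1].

[7, 2, 1]

The disjoint cycles are (1 10 6 9 3 2 7)(4)(5 8), with lengths 7, 2, 1 in non-increasing order.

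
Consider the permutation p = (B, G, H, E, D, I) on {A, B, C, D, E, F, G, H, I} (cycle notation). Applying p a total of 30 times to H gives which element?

H

H lies in the 6-cycle (B, G, H, E, D, I).
On a 6-cycle, p^6 is the identity, so p^30 = p^0 there (30 ≡ 0 mod 6).
So p^30(H) = H.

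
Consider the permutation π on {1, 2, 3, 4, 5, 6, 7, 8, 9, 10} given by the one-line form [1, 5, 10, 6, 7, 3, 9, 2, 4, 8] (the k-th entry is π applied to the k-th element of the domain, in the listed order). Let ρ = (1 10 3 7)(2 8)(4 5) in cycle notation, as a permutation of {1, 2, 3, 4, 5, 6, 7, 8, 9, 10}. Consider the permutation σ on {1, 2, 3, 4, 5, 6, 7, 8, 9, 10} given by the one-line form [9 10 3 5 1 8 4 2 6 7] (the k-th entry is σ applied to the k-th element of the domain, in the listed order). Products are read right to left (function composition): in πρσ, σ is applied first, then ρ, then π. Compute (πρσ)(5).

8

Apply the permutations in order: σ(5) = 1, then ρ(1) = 10, then π(10) = 8. So (πρσ)(5) = 8.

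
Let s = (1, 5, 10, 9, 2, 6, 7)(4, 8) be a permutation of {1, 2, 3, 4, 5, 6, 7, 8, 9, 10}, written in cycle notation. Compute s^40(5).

7

5 lies in the 7-cycle (1, 5, 10, 9, 2, 6, 7).
Since the cycle has length 7, s^40 acts on it the same as s^5 (40 mod 7 = 5).
Stepping 5 places around the cycle: 5 → 10 → 9 → 2 → 6 → 7.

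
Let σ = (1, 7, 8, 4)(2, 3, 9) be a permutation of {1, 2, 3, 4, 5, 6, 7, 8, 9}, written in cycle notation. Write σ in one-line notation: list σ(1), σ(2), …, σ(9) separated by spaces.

Image by image: 1↦7, 2↦3, 3↦9, 4↦1, 5↦5, 6↦6, 7↦8, 8↦4, 9↦2.
Listing these in domain order gives 7 3 9 1 5 6 8 4 2.

7 3 9 1 5 6 8 4 2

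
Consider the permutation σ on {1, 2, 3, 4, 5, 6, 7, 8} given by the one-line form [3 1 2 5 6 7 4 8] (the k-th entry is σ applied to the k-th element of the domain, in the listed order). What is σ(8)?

8 is element number 8 of the domain, and entry number 8 of the one-line form is 8, so σ(8) = 8.

8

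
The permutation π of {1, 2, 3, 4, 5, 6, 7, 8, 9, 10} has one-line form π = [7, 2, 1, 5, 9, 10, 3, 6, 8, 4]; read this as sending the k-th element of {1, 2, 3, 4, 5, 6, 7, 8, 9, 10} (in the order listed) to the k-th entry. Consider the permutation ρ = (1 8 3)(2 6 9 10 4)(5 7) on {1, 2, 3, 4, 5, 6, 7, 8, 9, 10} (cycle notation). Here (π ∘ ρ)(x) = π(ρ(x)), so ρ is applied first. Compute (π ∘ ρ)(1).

ρ(1) = 8, then π(8) = 6; composing gives (π ∘ ρ)(1) = 6.

6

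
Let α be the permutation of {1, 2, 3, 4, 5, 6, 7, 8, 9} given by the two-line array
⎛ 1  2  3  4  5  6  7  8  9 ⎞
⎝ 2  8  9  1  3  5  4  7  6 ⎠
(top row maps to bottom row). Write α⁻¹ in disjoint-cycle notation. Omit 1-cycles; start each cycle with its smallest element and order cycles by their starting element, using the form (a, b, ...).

(1, 4, 7, 8, 2)(3, 5, 6, 9)

First write α in disjoint cycles: (1, 2, 8, 7, 4)(3, 9, 6, 5).
Reversing each cycle (and rotating so the smallest element leads) gives α⁻¹ = (1, 4, 7, 8, 2)(3, 5, 6, 9).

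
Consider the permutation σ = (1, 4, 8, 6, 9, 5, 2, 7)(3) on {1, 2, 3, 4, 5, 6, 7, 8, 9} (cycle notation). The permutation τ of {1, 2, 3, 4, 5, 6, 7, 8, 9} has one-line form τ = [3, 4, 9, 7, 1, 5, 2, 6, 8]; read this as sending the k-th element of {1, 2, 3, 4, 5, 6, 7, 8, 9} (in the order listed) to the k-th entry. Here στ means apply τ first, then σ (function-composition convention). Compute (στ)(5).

(στ)(5) = σ(τ(5)). τ(5) = 1, then σ(1) = 4. So (στ)(5) = 4.

4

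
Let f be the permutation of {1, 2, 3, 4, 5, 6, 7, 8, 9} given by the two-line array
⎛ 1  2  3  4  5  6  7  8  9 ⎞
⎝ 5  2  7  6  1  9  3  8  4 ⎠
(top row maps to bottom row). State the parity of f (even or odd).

even

In disjoint-cycle form the cycle lengths are 3, 2, 2, 1, 1.
A cycle is odd iff its length is even; f has 2 even-length cycles, so sgn(f) = (−1)^2 and f is even.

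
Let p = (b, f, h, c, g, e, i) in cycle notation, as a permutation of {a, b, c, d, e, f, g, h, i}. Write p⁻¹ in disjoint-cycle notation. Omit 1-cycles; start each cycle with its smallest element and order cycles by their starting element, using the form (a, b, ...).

(b, i, e, g, c, h, f)

Inverting a permutation written in cycle notation just reverses the order within every cycle.
After reversing and putting each cycle's least element first, p⁻¹ = (b, i, e, g, c, h, f).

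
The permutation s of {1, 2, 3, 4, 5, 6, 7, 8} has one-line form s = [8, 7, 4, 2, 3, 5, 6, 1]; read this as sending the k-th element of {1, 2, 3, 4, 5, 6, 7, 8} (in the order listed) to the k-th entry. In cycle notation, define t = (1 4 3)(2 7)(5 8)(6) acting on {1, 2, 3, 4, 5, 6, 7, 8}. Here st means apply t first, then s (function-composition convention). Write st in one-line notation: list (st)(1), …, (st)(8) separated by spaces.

Chase each element through t then s: 1 → 4 → 2; 2 → 7 → 6; 3 → 1 → 8; 4 → 3 → 4; 5 → 8 → 1; 6 → 6 → 5; 7 → 2 → 7; 8 → 5 → 3.
Collecting the images, st = [2 6 8 4 1 5 7 3].

2 6 8 4 1 5 7 3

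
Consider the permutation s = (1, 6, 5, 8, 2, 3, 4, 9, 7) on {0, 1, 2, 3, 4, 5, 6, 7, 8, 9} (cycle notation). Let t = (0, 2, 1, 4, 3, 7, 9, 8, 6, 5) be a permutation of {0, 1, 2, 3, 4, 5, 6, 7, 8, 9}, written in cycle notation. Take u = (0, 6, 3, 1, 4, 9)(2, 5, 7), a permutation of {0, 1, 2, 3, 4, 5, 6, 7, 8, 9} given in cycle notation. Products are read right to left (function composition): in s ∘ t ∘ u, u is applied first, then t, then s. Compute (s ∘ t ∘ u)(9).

3

(s ∘ t ∘ u)(9) = s(t(u(9))). u(9) = 0, then t(0) = 2, then s(2) = 3, so the result is 3.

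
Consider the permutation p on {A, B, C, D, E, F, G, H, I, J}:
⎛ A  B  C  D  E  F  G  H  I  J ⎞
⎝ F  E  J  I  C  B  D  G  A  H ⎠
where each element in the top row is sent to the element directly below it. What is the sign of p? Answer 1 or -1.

In disjoint-cycle form the cycle lengths are 10.
A cycle is odd iff its length is even; p has 1 even-length cycle, so sgn(p) = (−1)^1 and p is odd.

-1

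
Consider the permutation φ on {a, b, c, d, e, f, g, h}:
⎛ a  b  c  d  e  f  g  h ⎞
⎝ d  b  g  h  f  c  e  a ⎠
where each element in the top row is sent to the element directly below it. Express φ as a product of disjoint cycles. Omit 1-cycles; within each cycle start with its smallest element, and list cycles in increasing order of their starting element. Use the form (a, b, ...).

From a: a → d → h → a, closing the cycle (a, d, h).
Repeating from the next unused element and collecting all non-trivial cycles gives (a, d, h)(c, g, e, f).

(a, d, h)(c, g, e, f)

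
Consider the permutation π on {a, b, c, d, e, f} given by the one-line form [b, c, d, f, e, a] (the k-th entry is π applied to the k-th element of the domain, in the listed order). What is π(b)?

c

b is element number 2 of the domain, and entry number 2 of the one-line form is c, so π(b) = c.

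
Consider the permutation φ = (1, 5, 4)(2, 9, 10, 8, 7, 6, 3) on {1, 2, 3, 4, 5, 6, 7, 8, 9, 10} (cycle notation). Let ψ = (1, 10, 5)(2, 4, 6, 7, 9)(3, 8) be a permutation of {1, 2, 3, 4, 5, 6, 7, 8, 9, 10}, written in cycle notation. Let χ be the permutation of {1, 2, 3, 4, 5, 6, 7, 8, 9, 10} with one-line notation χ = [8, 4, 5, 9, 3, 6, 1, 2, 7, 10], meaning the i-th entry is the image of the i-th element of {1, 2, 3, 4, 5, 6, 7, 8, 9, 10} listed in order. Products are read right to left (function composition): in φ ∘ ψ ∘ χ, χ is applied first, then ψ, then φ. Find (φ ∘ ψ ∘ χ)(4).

Chase 4: χ(4) = 9; ψ(9) = 2; φ(2) = 9. Hence (φ ∘ ψ ∘ χ)(4) = 9.

9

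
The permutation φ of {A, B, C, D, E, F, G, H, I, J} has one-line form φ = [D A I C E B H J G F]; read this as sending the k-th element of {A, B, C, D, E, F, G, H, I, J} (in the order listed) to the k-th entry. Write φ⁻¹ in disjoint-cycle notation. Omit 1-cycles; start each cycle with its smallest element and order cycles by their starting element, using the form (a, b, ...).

(A, B, F, J, H, G, I, C, D)

The cycle decomposition of φ is (A, D, C, I, G, H, J, F, B).
The inverse reverses every cycle; in canonical form, φ⁻¹ = (A, B, F, J, H, G, I, C, D).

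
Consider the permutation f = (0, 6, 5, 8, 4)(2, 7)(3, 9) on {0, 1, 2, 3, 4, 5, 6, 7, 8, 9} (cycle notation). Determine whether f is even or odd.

The cycle lengths are 5, 2, 2, 1.
A cycle is odd iff its length is even; f has 2 even-length cycles, so sgn(f) = (−1)^2 and f is even.

even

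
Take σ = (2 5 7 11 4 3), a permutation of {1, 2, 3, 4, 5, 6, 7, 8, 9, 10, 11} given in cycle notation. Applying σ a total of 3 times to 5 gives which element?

4

5 lies in the 6-cycle (2 5 7 11 4 3).
Advancing 3 steps from 5: 5 → 7 → 11 → 4.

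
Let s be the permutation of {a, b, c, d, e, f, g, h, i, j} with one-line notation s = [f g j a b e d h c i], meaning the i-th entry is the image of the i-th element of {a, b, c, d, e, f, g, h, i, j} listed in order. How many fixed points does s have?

The fixed points (elements with s(x) = x) are {h}, so there is 1.

1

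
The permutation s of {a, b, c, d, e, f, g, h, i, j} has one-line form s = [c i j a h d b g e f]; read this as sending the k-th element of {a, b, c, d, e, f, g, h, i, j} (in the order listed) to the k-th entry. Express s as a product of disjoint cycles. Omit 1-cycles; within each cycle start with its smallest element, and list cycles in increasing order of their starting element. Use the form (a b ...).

Iterating s from a gives a → c → j → f → d → a; that is the 5-cycle (a c j f d).
Continuing from each remaining unvisited element yields (a c j f d)(b i e h g).

(a c j f d)(b i e h g)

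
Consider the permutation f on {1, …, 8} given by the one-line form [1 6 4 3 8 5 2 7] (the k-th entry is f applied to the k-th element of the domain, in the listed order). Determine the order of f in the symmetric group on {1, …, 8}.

10

Writing f as disjoint cycles, the cycle lengths are 5, 2, 1.
The order is lcm(5, 2) = 10.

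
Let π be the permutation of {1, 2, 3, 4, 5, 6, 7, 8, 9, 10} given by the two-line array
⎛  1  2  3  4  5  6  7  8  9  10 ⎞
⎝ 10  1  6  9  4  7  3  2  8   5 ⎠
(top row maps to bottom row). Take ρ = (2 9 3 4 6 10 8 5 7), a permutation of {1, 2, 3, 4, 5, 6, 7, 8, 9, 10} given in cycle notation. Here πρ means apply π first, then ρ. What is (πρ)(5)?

π(5) = 4, then ρ(4) = 6; composing gives (πρ)(5) = 6.

6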